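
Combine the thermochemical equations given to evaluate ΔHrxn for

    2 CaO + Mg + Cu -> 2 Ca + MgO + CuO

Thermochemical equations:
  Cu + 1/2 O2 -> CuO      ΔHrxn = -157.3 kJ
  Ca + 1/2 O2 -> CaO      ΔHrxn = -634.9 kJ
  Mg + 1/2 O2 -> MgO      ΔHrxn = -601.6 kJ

equation 1 as written: -157.3 kJ
equation 2 reversed and × 2: (-2)·(-634.9) = +1269.8 kJ
equation 3 as written: -601.6 kJ
ΔHrxn = (1)·(-157.3) + (-2)·(-634.9) + (1)·(-601.6) = 510.9 kJ

ΔHrxn = 510.9 kJ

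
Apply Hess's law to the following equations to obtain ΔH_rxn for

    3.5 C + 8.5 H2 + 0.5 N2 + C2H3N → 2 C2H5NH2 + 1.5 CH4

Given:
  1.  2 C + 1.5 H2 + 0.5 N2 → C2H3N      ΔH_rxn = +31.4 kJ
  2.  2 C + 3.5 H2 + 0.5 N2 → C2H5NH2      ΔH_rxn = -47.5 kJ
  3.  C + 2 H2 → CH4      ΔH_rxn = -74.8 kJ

eq. 1 reversed: -31.4 kJ
eq. 2 × 2: (2)·(-47.5) = -95.0 kJ
eq. 3 × 3/2: (3/2)·(-74.8) = -112.2 kJ
ΔH_rxn = (-1)·(+31.4) + (2)·(-47.5) + (3/2)·(-74.8) = -238.6 kJ

ΔH_rxn = -238.6 kJ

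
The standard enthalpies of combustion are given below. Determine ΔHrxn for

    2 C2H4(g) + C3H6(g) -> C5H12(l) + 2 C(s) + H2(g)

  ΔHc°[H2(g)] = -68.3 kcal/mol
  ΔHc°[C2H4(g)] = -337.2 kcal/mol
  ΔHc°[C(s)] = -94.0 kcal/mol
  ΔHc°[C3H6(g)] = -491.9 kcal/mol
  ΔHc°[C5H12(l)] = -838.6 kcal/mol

Using ΔH = Σ nΔHc°(reactants) − Σ nΔHc°(products):
= [2·(-337.2) + 1·(-491.9)] − [1·(-838.6) + 2·(-94.0) + 1·(-68.3)]
= -71.4 kcal/mol

ΔHrxn = -71.4 kcal/mol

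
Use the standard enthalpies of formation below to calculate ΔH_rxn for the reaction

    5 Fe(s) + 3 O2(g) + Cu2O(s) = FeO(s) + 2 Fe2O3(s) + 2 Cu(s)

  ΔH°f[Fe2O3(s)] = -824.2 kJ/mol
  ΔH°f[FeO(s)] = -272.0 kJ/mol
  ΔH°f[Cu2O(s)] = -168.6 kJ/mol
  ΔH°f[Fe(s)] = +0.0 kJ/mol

ΔH_rxn = -1751.8 kJ/mol

Products: 1·(-272.0) + 2·(-824.2) + 2·(+0.0) = -1920.4
Reactants: 5·(+0.0) + 3·(+0.0) + 1·(-168.6) = -168.6
ΔH_rxn = (-1920.4) − (-168.6) = -1751.8 kJ/mol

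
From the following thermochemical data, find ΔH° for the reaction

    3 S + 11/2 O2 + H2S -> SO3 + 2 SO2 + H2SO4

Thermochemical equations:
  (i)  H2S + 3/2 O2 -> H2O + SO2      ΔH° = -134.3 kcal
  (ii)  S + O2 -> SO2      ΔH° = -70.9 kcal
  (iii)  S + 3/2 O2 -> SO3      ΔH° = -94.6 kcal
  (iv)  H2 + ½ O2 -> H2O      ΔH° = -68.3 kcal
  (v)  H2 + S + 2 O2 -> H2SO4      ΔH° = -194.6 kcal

(i) as written (H2S already on the reactant side): -134.3 kcal
(ii) as written: -70.9 kcal
(iii) as written (SO3 already on the product side): -94.6 kcal
(iv) reversed: +68.3 kcal
(v) as written (H2SO4 already on the product side): -194.6 kcal
Combining the equations, ΔH° = (-134.3) + (-70.9) + (-94.6) + (+68.3) + (-194.6) = -426.1 kcal

ΔH° = -426.1 kcal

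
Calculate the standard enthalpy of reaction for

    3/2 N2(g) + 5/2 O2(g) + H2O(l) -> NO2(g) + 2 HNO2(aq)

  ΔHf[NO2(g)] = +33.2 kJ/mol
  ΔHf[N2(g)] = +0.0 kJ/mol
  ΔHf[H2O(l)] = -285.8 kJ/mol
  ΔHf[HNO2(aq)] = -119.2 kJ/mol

Products: 1·(+33.2) + 2·(-119.2) = -205.2
Reactants: 3/2·(+0.0) + 5/2·(+0.0) + 1·(-285.8) = -285.8
ΔH° = (-205.2) − (-285.8) = 80.6 kJ/mol

ΔH° = 80.6 kJ/mol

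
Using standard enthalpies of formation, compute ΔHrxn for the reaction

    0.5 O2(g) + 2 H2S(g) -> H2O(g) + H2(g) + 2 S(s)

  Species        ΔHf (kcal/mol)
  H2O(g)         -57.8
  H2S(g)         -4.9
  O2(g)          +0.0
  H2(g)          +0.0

Products: 1·(-57.8) + 1·(+0.0) + 2·(+0.0) = -57.8
Reactants: 1/2·(+0.0) + 2·(-4.9) = -9.8
ΔHrxn = (-57.8) − (-9.8) = -48.0 kcal/mol

ΔHrxn = -48.0 kcal/mol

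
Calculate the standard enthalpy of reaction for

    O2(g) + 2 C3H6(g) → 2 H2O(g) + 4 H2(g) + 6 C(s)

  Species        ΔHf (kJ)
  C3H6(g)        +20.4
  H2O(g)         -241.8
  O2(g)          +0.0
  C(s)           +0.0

Products: 2·(-241.8) + 4·(+0.0) + 6·(+0.0) = -483.6
Reactants: 1·(+0.0) + 2·(+20.4) = +40.8
ΔH_rxn = (-483.6) − (+40.8) = -524.4 kJ

ΔH_rxn = -524.4 kJ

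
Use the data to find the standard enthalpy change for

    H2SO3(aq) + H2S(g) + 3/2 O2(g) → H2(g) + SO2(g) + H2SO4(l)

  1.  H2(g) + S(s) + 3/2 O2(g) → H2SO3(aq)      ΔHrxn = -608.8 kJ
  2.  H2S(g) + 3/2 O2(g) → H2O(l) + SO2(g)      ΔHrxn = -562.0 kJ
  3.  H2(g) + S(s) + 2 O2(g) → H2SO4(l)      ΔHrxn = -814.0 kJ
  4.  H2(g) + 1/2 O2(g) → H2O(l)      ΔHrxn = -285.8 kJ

ΔHrxn = -481.4 kJ

eq. 1 reversed: +608.8 kJ
eq. 2 as written: -562.0 kJ
eq. 3 as written: -814.0 kJ
eq. 4 reversed: +285.8 kJ
Combining the equations, ΔHrxn = (+608.8) + (-562.0) + (-814.0) + (+285.8) = -481.4 kJ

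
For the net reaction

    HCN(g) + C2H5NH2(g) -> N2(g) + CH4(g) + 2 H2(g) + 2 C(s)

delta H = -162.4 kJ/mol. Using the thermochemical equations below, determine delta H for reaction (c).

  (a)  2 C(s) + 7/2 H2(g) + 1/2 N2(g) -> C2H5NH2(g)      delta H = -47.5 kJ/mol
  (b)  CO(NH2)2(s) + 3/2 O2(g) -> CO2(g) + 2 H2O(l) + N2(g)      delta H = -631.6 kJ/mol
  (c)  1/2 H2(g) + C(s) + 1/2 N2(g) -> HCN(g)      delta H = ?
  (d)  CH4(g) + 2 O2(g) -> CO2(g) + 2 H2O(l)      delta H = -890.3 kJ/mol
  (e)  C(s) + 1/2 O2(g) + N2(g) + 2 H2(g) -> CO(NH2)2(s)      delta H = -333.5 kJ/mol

(a) reversed: +47.5 kJ/mol
(b) as written: -631.6 kJ/mol
(c) reversed: contributes −x
(d) reversed: +890.3 kJ/mol
(e) as written: -333.5 kJ/mol
-162.4 = (+47.5) + (-631.6) + (+890.3) + (-333.5) − x
x = (-162.4 − (-27.3)) / (-1) = 135.1 kJ/mol

delta H = 135.1 kJ/mol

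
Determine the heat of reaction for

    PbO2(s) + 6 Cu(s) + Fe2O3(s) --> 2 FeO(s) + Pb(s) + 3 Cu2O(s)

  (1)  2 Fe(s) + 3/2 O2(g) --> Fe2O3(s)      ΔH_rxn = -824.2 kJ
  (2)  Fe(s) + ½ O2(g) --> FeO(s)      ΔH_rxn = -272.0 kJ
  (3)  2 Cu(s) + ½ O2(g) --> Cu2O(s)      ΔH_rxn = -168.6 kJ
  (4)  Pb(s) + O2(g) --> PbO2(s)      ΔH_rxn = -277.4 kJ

ΔH_rxn = 51.8 kJ

(1) reversed: +824.2 kJ
(2) × 2: (2)·(-272.0) = -544.0 kJ
(3) × 3: (3)·(-168.6) = -505.8 kJ
(4) reversed: +277.4 kJ
ΔH_rxn = (-1)·(-824.2) + (2)·(-272.0) + (3)·(-168.6) + (-1)·(-277.4) = 51.8 kJ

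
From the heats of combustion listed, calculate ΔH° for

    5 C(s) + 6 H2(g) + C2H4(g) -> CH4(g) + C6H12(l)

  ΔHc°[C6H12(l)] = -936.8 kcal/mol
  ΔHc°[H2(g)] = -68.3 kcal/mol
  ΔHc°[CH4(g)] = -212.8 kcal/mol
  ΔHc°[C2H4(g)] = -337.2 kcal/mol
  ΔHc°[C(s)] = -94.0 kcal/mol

Using ΔH = Σ nΔHc°(reactants) − Σ nΔHc°(products):
= [5·(-94.0) + 6·(-68.3) + 1·(-337.2)] − [1·(-212.8) + 1·(-936.8)]
= -67.4 kcal/mol

ΔH° = -67.4 kcal/mol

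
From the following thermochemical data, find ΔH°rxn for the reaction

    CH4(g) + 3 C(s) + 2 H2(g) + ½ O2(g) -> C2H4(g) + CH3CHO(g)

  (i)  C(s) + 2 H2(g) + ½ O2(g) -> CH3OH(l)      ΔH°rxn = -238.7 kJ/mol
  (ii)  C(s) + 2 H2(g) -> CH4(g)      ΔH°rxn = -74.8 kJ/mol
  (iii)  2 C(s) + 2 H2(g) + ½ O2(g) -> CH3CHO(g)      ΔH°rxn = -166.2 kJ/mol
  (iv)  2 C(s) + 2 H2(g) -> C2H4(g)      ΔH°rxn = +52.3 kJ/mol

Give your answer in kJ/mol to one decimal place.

(i): not needed (CH3OH(l) appears nowhere else).
(ii) reversed (CH4(g) must end up as a reactant): +74.8 kJ/mol
(iii) as written (CH3CHO(g) already on the product side): -166.2 kJ/mol
(iv) as written (C2H4(g) already on the product side): +52.3 kJ/mol
ΔH°rxn = (+74.8) + (-166.2) + (+52.3) = -39.1 kJ/mol

ΔH°rxn = -39.1 kJ/mol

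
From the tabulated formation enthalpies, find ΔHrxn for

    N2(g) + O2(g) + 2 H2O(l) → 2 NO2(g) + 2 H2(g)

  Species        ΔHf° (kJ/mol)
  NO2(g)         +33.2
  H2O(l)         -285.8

ΔHrxn = 638.0 kJ/mol

Products: 2·(+33.2) + 2·(+0.0) = +66.4
Reactants: 1·(+0.0) + 1·(+0.0) + 2·(-285.8) = -571.6
ΔHrxn = (+66.4) − (-571.6) = 638.0 kJ/mol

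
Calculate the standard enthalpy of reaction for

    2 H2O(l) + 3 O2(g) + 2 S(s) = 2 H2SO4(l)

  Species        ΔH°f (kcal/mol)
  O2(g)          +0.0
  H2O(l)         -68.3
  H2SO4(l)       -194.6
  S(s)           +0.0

Products: 2·(-194.6) = -389.2
Reactants: 2·(-68.3) + 3·(+0.0) + 2·(+0.0) = -136.6
ΔH_rxn = (-389.2) − (-136.6) = -252.6 kcal/mol

ΔH_rxn = -252.6 kcal/mol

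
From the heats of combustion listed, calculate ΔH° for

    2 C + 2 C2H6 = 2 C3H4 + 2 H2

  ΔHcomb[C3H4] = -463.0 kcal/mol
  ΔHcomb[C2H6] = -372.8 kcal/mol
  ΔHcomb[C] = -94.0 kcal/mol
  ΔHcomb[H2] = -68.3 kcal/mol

ΔH° = 129.0 kcal/mol

Using ΔH = Σ nΔHc°(reactants) − Σ nΔHc°(products):
= [2·(-94.0) + 2·(-372.8)] − [2·(-463.0) + 2·(-68.3)]
= 129.0 kcal/mol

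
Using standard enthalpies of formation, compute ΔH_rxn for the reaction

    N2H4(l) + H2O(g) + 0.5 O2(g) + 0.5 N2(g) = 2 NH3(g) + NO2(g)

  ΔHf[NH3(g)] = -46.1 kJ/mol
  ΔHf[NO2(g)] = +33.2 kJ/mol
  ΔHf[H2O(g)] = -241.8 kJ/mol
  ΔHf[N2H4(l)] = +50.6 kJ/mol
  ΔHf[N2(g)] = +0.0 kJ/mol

Products: 2·(-46.1) + 1·(+33.2) = -59.0
Reactants: 1·(+50.6) + 1·(-241.8) + 1/2·(+0.0) + 1/2·(+0.0) = -191.2
ΔH_rxn = (-59.0) − (-191.2) = 132.2 kJ/mol

ΔH_rxn = 132.2 kJ/mol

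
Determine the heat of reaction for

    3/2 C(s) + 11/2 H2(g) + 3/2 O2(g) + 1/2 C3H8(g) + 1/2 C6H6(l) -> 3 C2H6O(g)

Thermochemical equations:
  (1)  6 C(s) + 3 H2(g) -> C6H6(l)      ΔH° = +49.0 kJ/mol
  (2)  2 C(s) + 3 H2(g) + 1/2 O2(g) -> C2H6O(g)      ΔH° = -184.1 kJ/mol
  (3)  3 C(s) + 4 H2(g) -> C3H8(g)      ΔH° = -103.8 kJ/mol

ΔH° = -524.9 kJ/mol

(1) reversed and × 1/2 (reverse to put C6H6(l) on the reactant side; ×1/2 to match 1/2 C6H6(l) in the target): (-1/2)·(+49.0) = -24.5 kJ/mol
(2) × 3 (scale by 3 for the 3 C2H6O(g)): (3)·(-184.1) = -552.3 kJ/mol
(3) reversed and × 1/2 (C3H8(g) must end up as a reactant; ×1/2 to match 1/2 C3H8(g) in the target): (-1/2)·(-103.8) = +51.9 kJ/mol
Combining the equations, ΔH° = (-24.5) + (-552.3) + (+51.9) = -524.9 kJ/mol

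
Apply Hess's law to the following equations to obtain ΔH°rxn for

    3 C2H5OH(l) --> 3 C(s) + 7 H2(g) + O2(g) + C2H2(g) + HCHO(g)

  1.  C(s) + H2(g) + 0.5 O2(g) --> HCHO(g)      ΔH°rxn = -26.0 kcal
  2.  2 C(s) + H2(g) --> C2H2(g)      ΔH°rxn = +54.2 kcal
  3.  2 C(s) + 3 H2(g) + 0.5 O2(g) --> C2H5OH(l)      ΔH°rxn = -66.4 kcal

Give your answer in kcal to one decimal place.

ΔH°rxn = 227.4 kcal

eq. 1 as written: -26.0 kcal
eq. 2 as written: +54.2 kcal
eq. 3 reversed and × 3: (-3)·(-66.4) = +199.2 kcal
ΔH°rxn = (1)·(-26.0) + (1)·(+54.2) + (-3)·(-66.4) = 227.4 kcal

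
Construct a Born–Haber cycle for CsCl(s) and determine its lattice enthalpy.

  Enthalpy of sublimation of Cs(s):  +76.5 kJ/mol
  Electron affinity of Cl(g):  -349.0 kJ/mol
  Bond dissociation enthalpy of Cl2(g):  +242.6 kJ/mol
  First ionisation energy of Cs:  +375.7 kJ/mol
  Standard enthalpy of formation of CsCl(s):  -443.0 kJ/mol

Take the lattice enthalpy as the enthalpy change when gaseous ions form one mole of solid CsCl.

U = -667.5 kJ/mol

ΔHf° = 1·ΔHsub + 1·(ΣIE) + 1/2·D(Cl2) + 1·EA + U
-443.0 = 1·(+76.5) + 1·(+375.7) + 1/2·(+242.6) + 1·(-349.0) + U
U = -443.0 − (+224.5) = -667.5 kJ/mol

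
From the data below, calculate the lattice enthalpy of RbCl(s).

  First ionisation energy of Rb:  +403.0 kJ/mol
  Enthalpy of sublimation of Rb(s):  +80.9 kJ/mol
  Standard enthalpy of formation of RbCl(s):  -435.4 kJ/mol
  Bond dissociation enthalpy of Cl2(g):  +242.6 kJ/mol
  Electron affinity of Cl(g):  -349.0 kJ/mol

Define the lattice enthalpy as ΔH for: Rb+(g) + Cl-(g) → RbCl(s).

U = -691.6 kJ/mol

ΔHf° = 1·ΔHsub + 1·(ΣIE) + 1/2·D(Cl2) + 1·EA + U
-435.4 = 1·(+80.9) + 1·(+403.0) + 1/2·(+242.6) + 1·(-349.0) + U
U = -435.4 − (+256.2) = -691.6 kJ/mol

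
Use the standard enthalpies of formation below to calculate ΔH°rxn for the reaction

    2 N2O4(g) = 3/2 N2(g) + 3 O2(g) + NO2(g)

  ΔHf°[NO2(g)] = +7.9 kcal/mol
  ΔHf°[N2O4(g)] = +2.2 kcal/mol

ΔH°rxn = 3.5 kcal/mol

ΔH°rxn = Σ nΔHf°(products) − Σ nΔHf°(reactants).
Products: 3/2·(+0.0) + 3·(+0.0) + 1·(+7.9) = +7.9
Reactants: 2·(+2.2) = +4.4
ΔH°rxn = (+7.9) − (+4.4) = 3.5 kcal/mol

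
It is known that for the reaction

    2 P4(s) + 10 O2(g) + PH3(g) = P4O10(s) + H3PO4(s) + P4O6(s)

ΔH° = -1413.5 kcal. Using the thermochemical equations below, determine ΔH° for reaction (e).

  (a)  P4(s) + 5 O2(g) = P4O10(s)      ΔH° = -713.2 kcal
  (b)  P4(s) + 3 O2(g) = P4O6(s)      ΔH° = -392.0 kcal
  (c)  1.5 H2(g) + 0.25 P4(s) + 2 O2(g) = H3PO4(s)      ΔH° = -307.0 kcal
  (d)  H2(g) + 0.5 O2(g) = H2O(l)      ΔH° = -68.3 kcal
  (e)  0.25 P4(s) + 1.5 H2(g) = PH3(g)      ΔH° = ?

(a) as written (P4O10(s) already on the product side): -713.2 kcal
(b) as written (P4O6(s) already on the product side): -392.0 kcal
(c) as written (H3PO4(s) already on the product side): -307.0 kcal
(d): not needed (H2O(l) appears nowhere else).
(e) reversed (reverse to put PH3(g) on the reactant side): contributes −x
-1413.5 = (-713.2) + (-392.0) + (-307.0) − x
x = (-1413.5 − (-1412.2)) / (-1) = 1.3 kcal

ΔH° = 1.3 kcal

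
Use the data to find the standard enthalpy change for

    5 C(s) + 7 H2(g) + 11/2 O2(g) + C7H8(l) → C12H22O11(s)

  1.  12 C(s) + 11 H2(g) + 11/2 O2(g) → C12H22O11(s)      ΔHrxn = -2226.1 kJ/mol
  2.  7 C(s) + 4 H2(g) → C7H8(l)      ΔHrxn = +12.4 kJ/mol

ΔHrxn = -2238.5 kJ/mol

eq. 1 as written (C12H22O11(s) already on the product side): -2226.1 kJ/mol
eq. 2 reversed (reverse to put C7H8(l) on the reactant side): -12.4 kJ/mol
ΔHrxn = (-2226.1) + (-12.4) = -2238.5 kJ/mol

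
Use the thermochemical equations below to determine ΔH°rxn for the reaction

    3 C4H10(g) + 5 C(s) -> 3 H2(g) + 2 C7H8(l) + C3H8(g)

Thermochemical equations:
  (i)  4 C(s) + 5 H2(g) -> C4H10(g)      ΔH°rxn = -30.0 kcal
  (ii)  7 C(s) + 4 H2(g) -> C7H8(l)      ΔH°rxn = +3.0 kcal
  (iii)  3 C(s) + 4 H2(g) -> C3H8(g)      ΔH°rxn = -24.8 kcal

(i) reversed and × 3 (C4H10(g) must end up as a reactant; scale by 3 for the 3 C4H10(g)): (-3)·(-30.0) = +90.0 kcal
(ii) × 2 (scale by 2 for the 2 C7H8(l)): (2)·(+3.0) = +6.0 kcal
(iii) as written (C3H8(g) already on the product side): -24.8 kcal
Summing the manipulated equations, ΔH°rxn = (-3)·(-30.0) + (2)·(+3.0) + (1)·(-24.8) = 71.2 kcal

ΔH°rxn = 71.2 kcal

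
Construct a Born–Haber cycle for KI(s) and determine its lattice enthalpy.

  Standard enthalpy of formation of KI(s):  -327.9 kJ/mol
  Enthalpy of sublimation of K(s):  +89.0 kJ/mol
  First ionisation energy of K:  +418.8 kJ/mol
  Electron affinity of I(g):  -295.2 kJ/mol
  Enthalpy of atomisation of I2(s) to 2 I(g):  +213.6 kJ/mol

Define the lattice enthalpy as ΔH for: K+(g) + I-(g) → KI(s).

ΔHf° = 1·ΔHsub + 1·(ΣIE) + 1/2·D(I2) + 1·EA + U
-327.9 = 1·(+89.0) + 1·(+418.8) + 1/2·(+213.6) + 1·(-295.2) + U
U = -327.9 − (+319.4) = -647.3 kJ/mol

U = -647.3 kJ/mol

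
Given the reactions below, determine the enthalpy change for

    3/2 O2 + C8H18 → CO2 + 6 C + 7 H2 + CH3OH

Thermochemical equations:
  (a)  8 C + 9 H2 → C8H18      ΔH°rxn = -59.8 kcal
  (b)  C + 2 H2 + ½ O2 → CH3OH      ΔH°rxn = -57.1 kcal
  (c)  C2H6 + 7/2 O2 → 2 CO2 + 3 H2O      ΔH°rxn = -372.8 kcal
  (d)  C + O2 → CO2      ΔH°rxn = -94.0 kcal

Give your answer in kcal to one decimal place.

ΔH°rxn = -91.3 kcal

(a) reversed (reverse to put C8H18 on the reactant side): +59.8 kcal
(b) as written (CH3OH already on the product side): -57.1 kcal
(c): not needed (C2H6 appears nowhere else).
(d) as written: -94.0 kcal
ΔH°rxn = (-1)·(-59.8) + (1)·(-57.1) + (1)·(-94.0) = -91.3 kcal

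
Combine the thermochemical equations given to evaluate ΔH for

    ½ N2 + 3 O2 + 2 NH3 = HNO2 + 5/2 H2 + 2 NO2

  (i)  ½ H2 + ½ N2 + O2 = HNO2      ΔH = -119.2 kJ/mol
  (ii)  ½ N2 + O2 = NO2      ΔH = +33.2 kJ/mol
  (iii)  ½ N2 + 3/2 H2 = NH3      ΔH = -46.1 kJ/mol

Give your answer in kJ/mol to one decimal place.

(i) as written: -119.2 kJ/mol
(ii) × 2: (2)·(+33.2) = +66.4 kJ/mol
(iii) reversed and × 2: (-2)·(-46.1) = +92.2 kJ/mol
ΔH = (-119.2) + (+66.4) + (+92.2) = 39.4 kJ/mol

ΔH = 39.4 kJ/mol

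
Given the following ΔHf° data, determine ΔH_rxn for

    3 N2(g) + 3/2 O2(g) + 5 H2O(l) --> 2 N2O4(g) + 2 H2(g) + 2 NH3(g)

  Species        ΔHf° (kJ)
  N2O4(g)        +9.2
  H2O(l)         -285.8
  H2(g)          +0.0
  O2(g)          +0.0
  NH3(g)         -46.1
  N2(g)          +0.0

ΔH_rxn = 1355.2 kJ

Products: 2·(+9.2) + 2·(+0.0) + 2·(-46.1) = -73.8
Reactants: 3·(+0.0) + 3/2·(+0.0) + 5·(-285.8) = -1429.0
ΔH_rxn = (-73.8) − (-1429.0) = 1355.2 kJ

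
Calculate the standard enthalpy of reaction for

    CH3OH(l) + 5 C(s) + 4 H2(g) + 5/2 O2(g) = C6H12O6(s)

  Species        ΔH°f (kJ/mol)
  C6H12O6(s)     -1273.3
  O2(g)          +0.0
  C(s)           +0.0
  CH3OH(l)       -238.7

ΔH° = -1034.6 kJ/mol

ΔH°rxn = Σ nΔHf°(products) − Σ nΔHf°(reactants).
Products: 1·(-1273.3) = -1273.3
Reactants: 1·(-238.7) + 5·(+0.0) + 4·(+0.0) + 5/2·(+0.0) = -238.7
ΔH° = (-1273.3) − (-238.7) = -1034.6 kJ/mol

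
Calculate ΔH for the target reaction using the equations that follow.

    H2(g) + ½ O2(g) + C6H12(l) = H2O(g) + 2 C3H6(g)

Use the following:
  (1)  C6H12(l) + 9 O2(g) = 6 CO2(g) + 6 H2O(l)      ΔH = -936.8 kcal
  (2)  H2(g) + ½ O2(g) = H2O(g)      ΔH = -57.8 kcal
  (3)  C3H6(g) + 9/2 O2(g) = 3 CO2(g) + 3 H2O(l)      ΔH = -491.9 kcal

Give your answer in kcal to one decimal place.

ΔH = -10.8 kcal

(1) as written: -936.8 kcal
(2) as written: -57.8 kcal
(3) reversed and × 2: (-2)·(-491.9) = +983.8 kcal
ΔH = (1)·(-936.8) + (1)·(-57.8) + (-2)·(-491.9) = -10.8 kcal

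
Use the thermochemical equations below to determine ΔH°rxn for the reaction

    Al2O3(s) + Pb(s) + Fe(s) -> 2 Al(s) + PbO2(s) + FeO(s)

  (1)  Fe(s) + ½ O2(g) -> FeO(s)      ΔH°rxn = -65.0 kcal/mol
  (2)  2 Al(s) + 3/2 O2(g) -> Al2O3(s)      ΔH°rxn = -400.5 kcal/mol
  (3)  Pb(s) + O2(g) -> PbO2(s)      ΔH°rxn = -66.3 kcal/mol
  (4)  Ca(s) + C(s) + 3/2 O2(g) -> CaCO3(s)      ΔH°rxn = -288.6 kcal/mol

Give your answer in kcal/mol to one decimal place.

(1) as written: -65.0 kcal/mol
(2) reversed: +400.5 kcal/mol
(3) as written: -66.3 kcal/mol
(4): not needed.
By Hess's law, ΔH°rxn = (-65.0) + (+400.5) + (-66.3) = 269.2 kcal/mol

ΔH°rxn = 269.2 kcal/mol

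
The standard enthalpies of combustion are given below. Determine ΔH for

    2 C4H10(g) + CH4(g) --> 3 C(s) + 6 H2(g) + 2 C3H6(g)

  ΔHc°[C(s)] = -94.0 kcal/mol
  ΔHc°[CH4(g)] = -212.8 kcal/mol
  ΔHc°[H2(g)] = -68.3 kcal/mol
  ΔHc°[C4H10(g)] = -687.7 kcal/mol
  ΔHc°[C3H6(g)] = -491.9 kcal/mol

ΔH = 87.4 kcal/mol

Using ΔH = Σ nΔHc°(reactants) − Σ nΔHc°(products):
= [2·(-687.7) + 1·(-212.8)] − [3·(-94.0) + 6·(-68.3) + 2·(-491.9)]
= 87.4 kcal/mol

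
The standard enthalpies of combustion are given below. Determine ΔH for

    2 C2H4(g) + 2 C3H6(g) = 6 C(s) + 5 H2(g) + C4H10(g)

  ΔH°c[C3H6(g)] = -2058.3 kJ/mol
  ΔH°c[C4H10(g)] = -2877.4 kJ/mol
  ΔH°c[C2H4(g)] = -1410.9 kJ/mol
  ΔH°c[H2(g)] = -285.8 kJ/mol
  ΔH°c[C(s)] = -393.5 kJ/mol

Using ΔH = Σ nΔHc°(reactants) − Σ nΔHc°(products):
= [2·(-1410.9) + 2·(-2058.3)] − [6·(-393.5) + 5·(-285.8) + 1·(-2877.4)]
= -271.0 kJ/mol

ΔH = -271.0 kJ/mol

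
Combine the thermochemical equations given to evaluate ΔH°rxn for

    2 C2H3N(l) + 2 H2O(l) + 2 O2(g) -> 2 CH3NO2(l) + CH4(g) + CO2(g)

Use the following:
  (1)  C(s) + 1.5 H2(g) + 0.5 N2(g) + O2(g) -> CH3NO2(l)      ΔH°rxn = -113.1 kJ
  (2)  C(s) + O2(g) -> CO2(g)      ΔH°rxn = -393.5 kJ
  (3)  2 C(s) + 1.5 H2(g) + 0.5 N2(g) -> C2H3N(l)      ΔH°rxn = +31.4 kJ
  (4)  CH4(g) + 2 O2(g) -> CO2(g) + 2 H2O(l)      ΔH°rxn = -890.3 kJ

(1) × 2: (2)·(-113.1) = -226.2 kJ
(2) × 2: (2)·(-393.5) = -787.0 kJ
(3) reversed and × 2: (-2)·(+31.4) = -62.8 kJ
(4) reversed: +890.3 kJ
Summing the manipulated equations, ΔH°rxn = (-226.2) + (-787.0) + (-62.8) + (+890.3) = -185.7 kJ

ΔH°rxn = -185.7 kJ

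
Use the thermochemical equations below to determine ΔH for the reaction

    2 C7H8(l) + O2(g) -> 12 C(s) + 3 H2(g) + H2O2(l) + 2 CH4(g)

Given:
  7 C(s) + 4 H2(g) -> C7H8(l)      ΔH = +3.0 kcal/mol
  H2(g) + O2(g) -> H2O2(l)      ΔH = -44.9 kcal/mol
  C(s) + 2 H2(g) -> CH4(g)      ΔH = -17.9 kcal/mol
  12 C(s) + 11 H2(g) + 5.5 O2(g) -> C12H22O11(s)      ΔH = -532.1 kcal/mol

equation 1 reversed and × 2 (C7H8(l) must end up as a reactant; ×2 to match 2 C7H8(l) in the target): (-2)·(+3.0) = -6.0 kcal/mol
equation 2 as written (H2O2(l) already on the product side): -44.9 kcal/mol
equation 3 × 2 (×2 to match 2 CH4(g) in the target): (2)·(-17.9) = -35.8 kcal/mol
equation 4: not needed (C12H22O11(s) appears nowhere else).
Summing the manipulated equations, ΔH = (-2)·(+3.0) + (1)·(-44.9) + (2)·(-17.9) = -86.7 kcal/mol

ΔH = -86.7 kcal/mol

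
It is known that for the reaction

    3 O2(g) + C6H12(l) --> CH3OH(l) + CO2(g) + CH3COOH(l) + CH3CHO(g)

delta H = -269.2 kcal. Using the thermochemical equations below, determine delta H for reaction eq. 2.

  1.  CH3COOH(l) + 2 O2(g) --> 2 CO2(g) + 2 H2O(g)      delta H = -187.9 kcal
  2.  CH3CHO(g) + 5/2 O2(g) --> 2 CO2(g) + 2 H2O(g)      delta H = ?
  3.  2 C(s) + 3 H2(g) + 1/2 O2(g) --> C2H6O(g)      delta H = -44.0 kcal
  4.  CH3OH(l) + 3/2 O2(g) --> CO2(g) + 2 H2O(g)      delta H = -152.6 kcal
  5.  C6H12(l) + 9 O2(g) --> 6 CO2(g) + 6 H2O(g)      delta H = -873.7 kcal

eq. 1 reversed: +187.9 kcal
eq. 2 reversed: contributes −x
eq. 3: not needed.
eq. 4 reversed: +152.6 kcal
eq. 5 as written: -873.7 kcal
-269.2 = (+187.9) + (+152.6) + (-873.7) − x
x = (-269.2 − (-533.2)) / (-1) = -264.0 kcal

delta H = -264.0 kcal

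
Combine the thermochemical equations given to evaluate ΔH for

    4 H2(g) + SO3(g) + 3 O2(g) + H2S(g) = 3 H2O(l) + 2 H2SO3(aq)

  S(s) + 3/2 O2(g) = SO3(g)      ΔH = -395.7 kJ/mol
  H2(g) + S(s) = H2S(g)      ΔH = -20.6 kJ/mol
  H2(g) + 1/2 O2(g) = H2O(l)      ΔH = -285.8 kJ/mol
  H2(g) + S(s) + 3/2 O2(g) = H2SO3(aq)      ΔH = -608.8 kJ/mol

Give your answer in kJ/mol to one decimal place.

equation 1 reversed: +395.7 kJ/mol
equation 2 reversed: +20.6 kJ/mol
equation 3 × 3: (3)·(-285.8) = -857.4 kJ/mol
equation 4 × 2: (2)·(-608.8) = -1217.6 kJ/mol
Since enthalpy is a state function, ΔH = (+395.7) + (+20.6) + (-857.4) + (-1217.6) = -1658.7 kJ/mol

ΔH = -1658.7 kJ/mol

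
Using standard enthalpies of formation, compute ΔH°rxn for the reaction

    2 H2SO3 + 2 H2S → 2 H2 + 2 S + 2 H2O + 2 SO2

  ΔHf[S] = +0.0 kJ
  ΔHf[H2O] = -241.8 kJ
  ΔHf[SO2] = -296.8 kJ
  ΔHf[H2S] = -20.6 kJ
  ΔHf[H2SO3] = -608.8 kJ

Products: 2·(+0.0) + 2·(+0.0) + 2·(-241.8) + 2·(-296.8) = -1077.2
Reactants: 2·(-608.8) + 2·(-20.6) = -1258.8
ΔH°rxn = (-1077.2) − (-1258.8) = 181.6 kJ

ΔH°rxn = 181.6 kJ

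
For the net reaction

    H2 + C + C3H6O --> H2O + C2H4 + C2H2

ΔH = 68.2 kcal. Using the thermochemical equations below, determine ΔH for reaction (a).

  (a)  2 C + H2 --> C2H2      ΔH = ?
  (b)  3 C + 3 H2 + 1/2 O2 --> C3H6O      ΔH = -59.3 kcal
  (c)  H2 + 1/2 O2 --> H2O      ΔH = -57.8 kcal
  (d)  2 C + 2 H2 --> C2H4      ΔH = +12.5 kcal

ΔH = 54.2 kcal

(a) as written: contributes x
(b) reversed: +59.3 kcal
(c) as written: -57.8 kcal
(d) as written: +12.5 kcal
+68.2 = (+59.3) + (-57.8) + (+12.5) + x
x = (+68.2 − (+14.0)) / (1) = 54.2 kcal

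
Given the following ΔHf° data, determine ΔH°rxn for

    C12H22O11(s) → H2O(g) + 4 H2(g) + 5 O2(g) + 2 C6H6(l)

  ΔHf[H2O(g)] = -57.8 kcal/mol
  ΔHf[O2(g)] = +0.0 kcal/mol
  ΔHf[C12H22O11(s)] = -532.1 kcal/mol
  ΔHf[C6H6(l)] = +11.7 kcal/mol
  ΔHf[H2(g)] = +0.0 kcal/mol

Products: 1·(-57.8) + 4·(+0.0) + 5·(+0.0) + 2·(+11.7) = -34.4
Reactants: 1·(-532.1) = -532.1
ΔH°rxn = (-34.4) − (-532.1) = 497.7 kcal/mol

ΔH°rxn = 497.7 kcal/mol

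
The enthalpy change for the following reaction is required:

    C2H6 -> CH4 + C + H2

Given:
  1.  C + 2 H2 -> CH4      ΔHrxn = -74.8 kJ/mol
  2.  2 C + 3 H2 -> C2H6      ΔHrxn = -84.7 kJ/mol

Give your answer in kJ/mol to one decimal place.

ΔHrxn = 9.9 kJ/mol

eq. 1 as written: -74.8 kJ/mol
eq. 2 reversed: +84.7 kJ/mol
ΔHrxn = (-74.8) + (+84.7) = 9.9 kJ/mol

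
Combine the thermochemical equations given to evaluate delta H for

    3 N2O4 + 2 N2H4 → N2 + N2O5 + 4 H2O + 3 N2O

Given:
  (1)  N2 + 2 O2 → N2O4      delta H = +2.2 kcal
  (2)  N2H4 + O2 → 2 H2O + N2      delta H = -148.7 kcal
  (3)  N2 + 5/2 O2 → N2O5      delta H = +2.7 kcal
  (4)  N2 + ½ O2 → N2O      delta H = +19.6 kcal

(1) reversed and × 3: (-3)·(+2.2) = -6.6 kcal
(2) × 2: (2)·(-148.7) = -297.4 kcal
(3) as written: +2.7 kcal
(4) × 3: (3)·(+19.6) = +58.8 kcal
Since enthalpy is a state function, delta H = (-3)·(+2.2) + (2)·(-148.7) + (1)·(+2.7) + (3)·(+19.6) = -242.5 kcal

delta H = -242.5 kcal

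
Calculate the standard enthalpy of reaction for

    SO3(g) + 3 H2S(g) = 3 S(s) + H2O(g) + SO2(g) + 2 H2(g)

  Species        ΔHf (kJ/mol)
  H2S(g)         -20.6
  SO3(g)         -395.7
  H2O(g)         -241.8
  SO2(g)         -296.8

ΔH_rxn = -81.1 kJ/mol

ΔH°rxn = Σ nΔHf°(products) − Σ nΔHf°(reactants).
Products: 3·(+0.0) + 1·(-241.8) + 1·(-296.8) + 2·(+0.0) = -538.6
Reactants: 1·(-395.7) + 3·(-20.6) = -457.5
ΔH_rxn = (-538.6) − (-457.5) = -81.1 kJ/mol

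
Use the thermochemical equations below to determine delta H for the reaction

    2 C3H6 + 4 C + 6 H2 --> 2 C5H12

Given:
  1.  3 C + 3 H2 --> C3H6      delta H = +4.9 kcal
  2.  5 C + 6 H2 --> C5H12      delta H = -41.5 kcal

eq. 1 reversed and × 2 (reverse to put C3H6 on the reactant side; scale by 2 for the 2 C3H6): (-2)·(+4.9) = -9.8 kcal
eq. 2 × 2 (scale by 2 for the 2 C5H12): (2)·(-41.5) = -83.0 kcal
delta H = (-2)·(+4.9) + (2)·(-41.5) = -92.8 kcal

delta H = -92.8 kcal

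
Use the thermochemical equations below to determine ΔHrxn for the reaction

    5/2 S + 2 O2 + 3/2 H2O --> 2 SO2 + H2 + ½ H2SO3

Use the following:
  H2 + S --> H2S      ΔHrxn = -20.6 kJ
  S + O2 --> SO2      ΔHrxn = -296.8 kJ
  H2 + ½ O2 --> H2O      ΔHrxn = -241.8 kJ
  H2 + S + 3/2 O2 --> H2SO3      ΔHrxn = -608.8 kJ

ΔHrxn = -535.3 kJ

equation 1: not needed.
equation 2 × 2: (2)·(-296.8) = -593.6 kJ
equation 3 reversed and × 3/2: (-3/2)·(-241.8) = +362.7 kJ
equation 4 × 1/2: (1/2)·(-608.8) = -304.4 kJ
ΔHrxn = (-593.6) + (+362.7) + (-304.4) = -535.3 kJ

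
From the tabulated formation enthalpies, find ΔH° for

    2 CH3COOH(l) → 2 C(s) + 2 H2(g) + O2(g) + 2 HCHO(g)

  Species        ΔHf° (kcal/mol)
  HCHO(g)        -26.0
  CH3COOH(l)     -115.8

ΔH° = 179.6 kcal/mol

ΔH°rxn = Σ nΔHf°(products) − Σ nΔHf°(reactants).
Products: 2·(+0.0) + 2·(+0.0) + 1·(+0.0) + 2·(-26.0) = -52.0
Reactants: 2·(-115.8) = -231.6
ΔH° = (-52.0) − (-231.6) = 179.6 kcal/mol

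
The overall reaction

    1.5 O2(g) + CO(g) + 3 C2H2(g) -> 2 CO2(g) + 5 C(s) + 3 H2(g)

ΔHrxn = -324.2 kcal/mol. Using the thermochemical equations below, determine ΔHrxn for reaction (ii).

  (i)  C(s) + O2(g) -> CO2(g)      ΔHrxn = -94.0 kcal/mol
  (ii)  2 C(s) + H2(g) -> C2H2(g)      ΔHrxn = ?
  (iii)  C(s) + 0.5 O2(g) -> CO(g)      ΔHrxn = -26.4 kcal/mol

ΔHrxn = 54.2 kcal/mol

(i) × 2: (2)·(-94.0) = -188.0 kcal/mol
(ii) reversed and × 3: contributes −3·x
(iii) reversed: +26.4 kcal/mol
-324.2 = (-188.0) + (+26.4) − 3·x
x = (-324.2 − (-161.6)) / (-3) = 54.2 kcal/mol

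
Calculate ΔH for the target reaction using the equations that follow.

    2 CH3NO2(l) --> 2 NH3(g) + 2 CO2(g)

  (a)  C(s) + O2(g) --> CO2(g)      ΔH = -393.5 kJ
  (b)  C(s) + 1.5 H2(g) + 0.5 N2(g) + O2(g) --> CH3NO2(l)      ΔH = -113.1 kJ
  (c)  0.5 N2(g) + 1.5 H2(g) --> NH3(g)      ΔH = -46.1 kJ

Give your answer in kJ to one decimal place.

ΔH = -653.0 kJ

(a) × 2: (2)·(-393.5) = -787.0 kJ
(b) reversed and × 2: (-2)·(-113.1) = +226.2 kJ
(c) × 2: (2)·(-46.1) = -92.2 kJ
ΔH = (2)·(-393.5) + (-2)·(-113.1) + (2)·(-46.1) = -653.0 kJ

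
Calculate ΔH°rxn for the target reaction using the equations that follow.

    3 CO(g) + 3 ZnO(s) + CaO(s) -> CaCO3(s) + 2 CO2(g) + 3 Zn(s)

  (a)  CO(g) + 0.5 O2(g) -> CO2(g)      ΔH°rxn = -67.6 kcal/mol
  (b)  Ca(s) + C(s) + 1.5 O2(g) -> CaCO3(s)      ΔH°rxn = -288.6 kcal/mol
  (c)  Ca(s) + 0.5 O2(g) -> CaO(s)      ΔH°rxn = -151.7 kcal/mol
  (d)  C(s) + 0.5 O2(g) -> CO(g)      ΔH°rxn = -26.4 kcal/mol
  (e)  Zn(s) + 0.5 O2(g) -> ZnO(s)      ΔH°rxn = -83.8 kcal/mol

(a) × 2: (2)·(-67.6) = -135.2 kcal/mol
(b) as written: -288.6 kcal/mol
(c) reversed: +151.7 kcal/mol
(d) reversed: +26.4 kcal/mol
(e) reversed and × 3: (-3)·(-83.8) = +251.4 kcal/mol
Summing the manipulated equations, ΔH°rxn = (2)·(-67.6) + (1)·(-288.6) + (-1)·(-151.7) + (-1)·(-26.4) + (-3)·(-83.8) = 5.7 kcal/mol

ΔH°rxn = 5.7 kcal/mol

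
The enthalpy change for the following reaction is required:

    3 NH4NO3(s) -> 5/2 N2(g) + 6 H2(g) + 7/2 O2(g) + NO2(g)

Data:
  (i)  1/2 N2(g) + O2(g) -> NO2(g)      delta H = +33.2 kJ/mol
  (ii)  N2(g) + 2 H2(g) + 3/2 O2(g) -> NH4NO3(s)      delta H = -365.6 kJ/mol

(i) as written (NO2(g) already on the product side): +33.2 kJ/mol
(ii) reversed and × 3 (NH4NO3(s) must end up as a reactant; ×3 to match 3 NH4NO3(s) in the target): (-3)·(-365.6) = +1096.8 kJ/mol
Summing the manipulated equations, delta H = (+33.2) + (+1096.8) = 1130.0 kJ/mol

delta H = 1130.0 kJ/mol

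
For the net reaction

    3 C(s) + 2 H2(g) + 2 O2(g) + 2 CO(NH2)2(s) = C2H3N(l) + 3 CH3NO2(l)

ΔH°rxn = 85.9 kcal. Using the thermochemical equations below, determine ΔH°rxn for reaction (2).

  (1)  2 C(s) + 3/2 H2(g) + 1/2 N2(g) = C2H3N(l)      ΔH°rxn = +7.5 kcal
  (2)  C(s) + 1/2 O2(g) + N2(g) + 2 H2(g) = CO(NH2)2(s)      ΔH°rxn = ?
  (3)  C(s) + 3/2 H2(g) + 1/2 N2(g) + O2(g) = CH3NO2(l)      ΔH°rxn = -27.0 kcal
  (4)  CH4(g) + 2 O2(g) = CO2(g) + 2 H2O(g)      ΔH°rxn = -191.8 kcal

(1) as written (C2H3N(l) already on the product side): +7.5 kcal
(2) reversed and × 2 (reverse to put CO(NH2)2(s) on the reactant side; scale by 2 for the 2 CO(NH2)2(s)): contributes −2·x
(3) × 3 (scale by 3 for the 3 CH3NO2(l)): (3)·(-27.0) = -81.0 kcal
(4): not needed (CH4(g) appears nowhere else).
+85.9 = (+7.5) + (-81.0) − 2·x
x = (+85.9 − (-73.5)) / (-2) = -79.7 kcal

ΔH°rxn = -79.7 kcal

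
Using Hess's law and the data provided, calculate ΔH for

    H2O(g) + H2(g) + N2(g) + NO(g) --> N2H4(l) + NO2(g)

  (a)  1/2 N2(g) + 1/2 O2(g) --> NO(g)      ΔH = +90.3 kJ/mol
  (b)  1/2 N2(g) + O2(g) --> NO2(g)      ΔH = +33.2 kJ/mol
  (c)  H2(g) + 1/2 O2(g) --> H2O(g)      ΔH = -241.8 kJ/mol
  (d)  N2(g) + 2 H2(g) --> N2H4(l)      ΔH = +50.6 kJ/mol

ΔH = 235.3 kJ/mol

(a) reversed: -90.3 kJ/mol
(b) as written: +33.2 kJ/mol
(c) reversed: +241.8 kJ/mol
(d) as written: +50.6 kJ/mol
ΔH = (-90.3) + (+33.2) + (+241.8) + (+50.6) = 235.3 kJ/mol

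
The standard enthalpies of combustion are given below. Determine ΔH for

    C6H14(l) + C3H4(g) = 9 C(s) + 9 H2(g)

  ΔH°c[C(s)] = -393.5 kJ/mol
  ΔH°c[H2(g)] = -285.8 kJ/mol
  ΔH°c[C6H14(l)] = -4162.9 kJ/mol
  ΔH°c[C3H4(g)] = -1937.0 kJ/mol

ΔH = 13.8 kJ/mol

Using ΔH = Σ nΔHc°(reactants) − Σ nΔHc°(products):
= [1·(-4162.9) + 1·(-1937.0)] − [9·(-393.5) + 9·(-285.8)]
= 13.8 kJ/mol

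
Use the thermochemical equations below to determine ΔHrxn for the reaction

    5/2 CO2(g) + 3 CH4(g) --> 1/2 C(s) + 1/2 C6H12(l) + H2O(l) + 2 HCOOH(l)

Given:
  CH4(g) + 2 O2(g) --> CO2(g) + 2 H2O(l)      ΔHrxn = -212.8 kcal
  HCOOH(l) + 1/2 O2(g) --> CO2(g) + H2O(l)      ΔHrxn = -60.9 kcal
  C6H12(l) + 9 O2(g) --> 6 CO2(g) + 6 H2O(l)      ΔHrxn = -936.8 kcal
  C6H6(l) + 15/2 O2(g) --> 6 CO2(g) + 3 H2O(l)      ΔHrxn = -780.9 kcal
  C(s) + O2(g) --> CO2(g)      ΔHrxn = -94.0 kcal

ΔHrxn = -1.2 kcal

equation 1 × 3: (3)·(-212.8) = -638.4 kcal
equation 2 reversed and × 2: (-2)·(-60.9) = +121.8 kcal
equation 3 reversed and × 1/2: (-1/2)·(-936.8) = +468.4 kcal
equation 4: not needed.
equation 5 reversed and × 1/2: (-1/2)·(-94.0) = +47.0 kcal
Summing the manipulated equations, ΔHrxn = (3)·(-212.8) + (-2)·(-60.9) + (-1/2)·(-936.8) + (-1/2)·(-94.0) = -1.2 kcal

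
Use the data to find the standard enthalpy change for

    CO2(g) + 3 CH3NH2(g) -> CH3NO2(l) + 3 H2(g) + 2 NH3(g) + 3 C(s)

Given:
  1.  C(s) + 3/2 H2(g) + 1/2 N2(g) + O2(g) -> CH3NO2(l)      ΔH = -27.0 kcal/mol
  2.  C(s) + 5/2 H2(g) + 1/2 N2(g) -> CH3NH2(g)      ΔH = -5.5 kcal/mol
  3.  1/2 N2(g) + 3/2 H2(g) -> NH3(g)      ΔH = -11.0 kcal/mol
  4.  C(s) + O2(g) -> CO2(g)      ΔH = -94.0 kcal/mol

ΔH = 61.5 kcal/mol

eq. 1 as written: -27.0 kcal/mol
eq. 2 reversed and × 3: (-3)·(-5.5) = +16.5 kcal/mol
eq. 3 × 2: (2)·(-11.0) = -22.0 kcal/mol
eq. 4 reversed: +94.0 kcal/mol
ΔH = (1)·(-27.0) + (-3)·(-5.5) + (2)·(-11.0) + (-1)·(-94.0) = 61.5 kcal/mol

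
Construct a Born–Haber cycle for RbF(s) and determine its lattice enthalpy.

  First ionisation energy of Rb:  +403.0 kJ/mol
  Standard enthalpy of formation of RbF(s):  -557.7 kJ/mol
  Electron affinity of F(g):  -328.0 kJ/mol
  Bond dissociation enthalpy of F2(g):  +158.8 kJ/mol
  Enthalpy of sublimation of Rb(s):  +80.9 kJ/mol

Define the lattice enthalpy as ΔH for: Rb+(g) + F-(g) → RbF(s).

ΔHf° = 1·ΔHsub + 1·(ΣIE) + 1/2·D(F2) + 1·EA + U
-557.7 = 1·(+80.9) + 1·(+403.0) + 1/2·(+158.8) + 1·(-328.0) + U
U = -557.7 − (+235.3) = -793.0 kJ/mol

U = -793.0 kJ/mol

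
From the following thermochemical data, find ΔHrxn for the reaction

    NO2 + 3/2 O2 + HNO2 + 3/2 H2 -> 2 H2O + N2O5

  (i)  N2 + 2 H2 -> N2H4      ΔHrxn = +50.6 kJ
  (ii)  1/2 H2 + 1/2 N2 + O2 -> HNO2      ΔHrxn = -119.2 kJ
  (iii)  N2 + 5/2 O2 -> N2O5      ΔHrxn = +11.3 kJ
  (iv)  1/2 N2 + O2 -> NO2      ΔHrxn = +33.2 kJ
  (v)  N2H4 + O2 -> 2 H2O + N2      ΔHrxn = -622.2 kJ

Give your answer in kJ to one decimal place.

(i) as written: +50.6 kJ
(ii) reversed: +119.2 kJ
(iii) as written: +11.3 kJ
(iv) reversed: -33.2 kJ
(v) as written: -622.2 kJ
Summing the manipulated equations, ΔHrxn = (+50.6) + (+119.2) + (+11.3) + (-33.2) + (-622.2) = -474.3 kJ

ΔHrxn = -474.3 kJ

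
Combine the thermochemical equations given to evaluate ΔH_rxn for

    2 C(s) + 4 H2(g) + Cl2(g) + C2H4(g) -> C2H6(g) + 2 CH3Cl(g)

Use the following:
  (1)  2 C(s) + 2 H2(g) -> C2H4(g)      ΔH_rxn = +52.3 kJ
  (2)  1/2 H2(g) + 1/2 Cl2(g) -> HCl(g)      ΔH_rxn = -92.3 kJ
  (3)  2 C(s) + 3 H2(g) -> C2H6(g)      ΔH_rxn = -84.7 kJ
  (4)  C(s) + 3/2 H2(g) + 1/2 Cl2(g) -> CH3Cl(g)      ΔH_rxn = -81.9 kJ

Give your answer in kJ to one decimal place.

ΔH_rxn = -300.8 kJ

(1) reversed (C2H4(g) must end up as a reactant): -52.3 kJ
(2): not needed (HCl(g) appears nowhere else).
(3) as written (C2H6(g) already on the product side): -84.7 kJ
(4) × 2 (scale by 2 for the 2 CH3Cl(g)): (2)·(-81.9) = -163.8 kJ
Since enthalpy is a state function, ΔH_rxn = (-1)·(+52.3) + (1)·(-84.7) + (2)·(-81.9) = -300.8 kJ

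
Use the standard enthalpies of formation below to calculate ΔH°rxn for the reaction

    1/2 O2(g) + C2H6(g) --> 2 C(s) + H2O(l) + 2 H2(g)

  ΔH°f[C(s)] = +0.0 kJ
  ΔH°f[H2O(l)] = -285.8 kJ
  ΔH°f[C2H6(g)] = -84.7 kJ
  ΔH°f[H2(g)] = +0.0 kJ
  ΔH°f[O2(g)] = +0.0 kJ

ΔH°rxn = -201.1 kJ

Products: 2·(+0.0) + 1·(-285.8) + 2·(+0.0) = -285.8
Reactants: 1/2·(+0.0) + 1·(-84.7) = -84.7
ΔH°rxn = (-285.8) − (-84.7) = -201.1 kJ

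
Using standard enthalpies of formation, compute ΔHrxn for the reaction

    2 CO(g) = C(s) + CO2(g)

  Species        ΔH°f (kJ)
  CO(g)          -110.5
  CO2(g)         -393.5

ΔHrxn = -172.5 kJ

Products: 1·(+0.0) + 1·(-393.5) = -393.5
Reactants: 2·(-110.5) = -221.0
ΔHrxn = (-393.5) − (-221.0) = -172.5 kJ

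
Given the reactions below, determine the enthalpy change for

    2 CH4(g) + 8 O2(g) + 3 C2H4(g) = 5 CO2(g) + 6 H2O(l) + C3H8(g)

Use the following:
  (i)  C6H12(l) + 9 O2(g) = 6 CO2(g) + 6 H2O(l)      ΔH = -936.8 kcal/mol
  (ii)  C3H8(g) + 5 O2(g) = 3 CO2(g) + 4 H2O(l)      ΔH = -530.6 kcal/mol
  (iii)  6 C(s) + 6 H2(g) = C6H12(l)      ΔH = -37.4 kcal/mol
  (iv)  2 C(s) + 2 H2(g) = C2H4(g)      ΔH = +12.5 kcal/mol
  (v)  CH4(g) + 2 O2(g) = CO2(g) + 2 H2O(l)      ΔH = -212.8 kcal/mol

(i) as written: -936.8 kcal/mol
(ii) reversed: +530.6 kcal/mol
(iii) as written: -37.4 kcal/mol
(iv) reversed and × 3: (-3)·(+12.5) = -37.5 kcal/mol
(v) × 2: (2)·(-212.8) = -425.6 kcal/mol
ΔH = (-936.8) + (+530.6) + (-37.4) + (-37.5) + (-425.6) = -906.7 kcal/mol

ΔH = -906.7 kcal/mol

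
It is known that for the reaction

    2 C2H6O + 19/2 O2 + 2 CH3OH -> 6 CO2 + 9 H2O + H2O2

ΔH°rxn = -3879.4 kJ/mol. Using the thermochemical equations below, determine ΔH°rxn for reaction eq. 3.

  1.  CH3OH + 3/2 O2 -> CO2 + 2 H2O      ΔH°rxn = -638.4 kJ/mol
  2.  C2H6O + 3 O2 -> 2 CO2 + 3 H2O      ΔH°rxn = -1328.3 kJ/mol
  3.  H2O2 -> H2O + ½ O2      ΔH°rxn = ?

eq. 1 × 2 (scale by 2 for the 2 CH3OH): (2)·(-638.4) = -1276.8 kJ/mol
eq. 2 × 2 (×2 to match 2 C2H6O in the target): (2)·(-1328.3) = -2656.6 kJ/mol
eq. 3 reversed (reverse to put H2O2 on the product side): contributes −x
-3879.4 = (-1276.8) + (-2656.6) − x
x = (-3879.4 − (-3933.4)) / (-1) = -54.0 kJ/mol

ΔH°rxn = -54.0 kJ/mol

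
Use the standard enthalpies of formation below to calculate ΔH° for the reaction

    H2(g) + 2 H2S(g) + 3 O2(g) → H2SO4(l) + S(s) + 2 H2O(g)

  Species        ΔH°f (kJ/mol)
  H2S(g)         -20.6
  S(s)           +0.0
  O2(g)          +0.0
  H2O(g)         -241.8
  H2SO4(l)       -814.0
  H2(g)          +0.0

Products: 1·(-814.0) + 1·(+0.0) + 2·(-241.8) = -1297.6
Reactants: 1·(+0.0) + 2·(-20.6) + 3·(+0.0) = -41.2
ΔH° = (-1297.6) − (-41.2) = -1256.4 kJ/mol

ΔH° = -1256.4 kJ/mol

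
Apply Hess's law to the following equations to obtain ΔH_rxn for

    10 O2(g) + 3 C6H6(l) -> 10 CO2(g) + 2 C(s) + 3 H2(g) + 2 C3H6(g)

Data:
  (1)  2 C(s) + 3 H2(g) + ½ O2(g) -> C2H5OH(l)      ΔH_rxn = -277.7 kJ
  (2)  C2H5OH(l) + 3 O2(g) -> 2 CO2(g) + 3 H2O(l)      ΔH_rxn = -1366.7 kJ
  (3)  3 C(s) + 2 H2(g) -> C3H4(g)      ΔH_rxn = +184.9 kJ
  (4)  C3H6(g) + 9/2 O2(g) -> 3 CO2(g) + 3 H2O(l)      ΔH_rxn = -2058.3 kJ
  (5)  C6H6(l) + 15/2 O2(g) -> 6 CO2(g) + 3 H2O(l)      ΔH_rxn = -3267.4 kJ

(1) reversed: +277.7 kJ
(2) reversed: +1366.7 kJ
(3): not needed (C3H4(g) appears nowhere else).
(4) reversed and × 2 (C3H6(g) must end up as a product; ×2 to match 2 C3H6(g) in the target): (-2)·(-2058.3) = +4116.6 kJ
(5) × 3 (×3 to match 3 C6H6(l) in the target): (3)·(-3267.4) = -9802.2 kJ
Since enthalpy is a state function, ΔH_rxn = (-1)·(-277.7) + (-1)·(-1366.7) + (-2)·(-2058.3) + (3)·(-3267.4) = -4041.2 kJ

ΔH_rxn = -4041.2 kJ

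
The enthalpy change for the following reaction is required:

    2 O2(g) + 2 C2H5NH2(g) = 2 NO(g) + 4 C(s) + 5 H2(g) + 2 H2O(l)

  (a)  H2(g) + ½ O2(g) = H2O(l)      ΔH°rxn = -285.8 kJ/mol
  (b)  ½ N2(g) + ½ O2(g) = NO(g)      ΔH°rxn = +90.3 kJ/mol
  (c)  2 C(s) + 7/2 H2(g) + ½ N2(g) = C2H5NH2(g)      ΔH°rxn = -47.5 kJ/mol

ΔH°rxn = -296.0 kJ/mol

(a) × 2: (2)·(-285.8) = -571.6 kJ/mol
(b) × 2: (2)·(+90.3) = +180.6 kJ/mol
(c) reversed and × 2: (-2)·(-47.5) = +95.0 kJ/mol
Summing the manipulated equations, ΔH°rxn = (-571.6) + (+180.6) + (+95.0) = -296.0 kJ/mol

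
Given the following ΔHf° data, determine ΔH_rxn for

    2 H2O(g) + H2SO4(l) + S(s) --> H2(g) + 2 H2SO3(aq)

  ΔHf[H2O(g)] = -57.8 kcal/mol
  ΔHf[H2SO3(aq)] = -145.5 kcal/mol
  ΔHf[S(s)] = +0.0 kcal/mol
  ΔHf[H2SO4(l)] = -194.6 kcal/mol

ΔH°rxn = Σ nΔHf°(products) − Σ nΔHf°(reactants).
Products: 1·(+0.0) + 2·(-145.5) = -291.0
Reactants: 2·(-57.8) + 1·(-194.6) + 1·(+0.0) = -310.2
ΔH_rxn = (-291.0) − (-310.2) = 19.2 kcal/mol

ΔH_rxn = 19.2 kcal/mol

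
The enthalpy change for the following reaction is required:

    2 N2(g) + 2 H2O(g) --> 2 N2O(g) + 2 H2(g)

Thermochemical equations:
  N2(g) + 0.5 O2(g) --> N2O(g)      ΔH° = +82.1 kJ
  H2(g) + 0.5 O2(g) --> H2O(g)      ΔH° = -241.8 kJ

equation 1 × 2: (2)·(+82.1) = +164.2 kJ
equation 2 reversed and × 2: (-2)·(-241.8) = +483.6 kJ
ΔH° = (2)·(+82.1) + (-2)·(-241.8) = 647.8 kJ

ΔH° = 647.8 kJ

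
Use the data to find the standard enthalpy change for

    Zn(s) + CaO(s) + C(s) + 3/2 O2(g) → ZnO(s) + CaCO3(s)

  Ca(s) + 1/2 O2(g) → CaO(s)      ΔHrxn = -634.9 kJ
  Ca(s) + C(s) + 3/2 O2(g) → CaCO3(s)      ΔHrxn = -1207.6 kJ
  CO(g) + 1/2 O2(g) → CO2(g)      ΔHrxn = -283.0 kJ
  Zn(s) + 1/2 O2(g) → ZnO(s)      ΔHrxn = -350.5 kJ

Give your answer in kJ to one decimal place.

ΔHrxn = -923.2 kJ

equation 1 reversed: +634.9 kJ
equation 2 as written: -1207.6 kJ
equation 3: not needed.
equation 4 as written: -350.5 kJ
ΔHrxn = (+634.9) + (-1207.6) + (-350.5) = -923.2 kJ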